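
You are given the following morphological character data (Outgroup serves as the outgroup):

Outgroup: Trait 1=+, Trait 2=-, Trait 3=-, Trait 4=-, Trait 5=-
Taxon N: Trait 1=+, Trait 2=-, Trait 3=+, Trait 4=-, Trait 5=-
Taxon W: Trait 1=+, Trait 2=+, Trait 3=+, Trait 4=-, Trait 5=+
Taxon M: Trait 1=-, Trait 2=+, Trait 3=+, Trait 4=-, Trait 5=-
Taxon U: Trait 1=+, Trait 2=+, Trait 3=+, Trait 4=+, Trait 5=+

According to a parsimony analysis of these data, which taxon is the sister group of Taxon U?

Taxon W

Character polarity is set by the outgroup: the derived state is whichever differs from the outgroup's state, so for Trait 1 the derived state is '-', and for the remaining characters it is '+'.
Trait 1: derived state '-' in Taxon M only — an autapomorphy, so it tells us nothing about relationships among taxa.
Trait 2 (derived state '+') is shared by Taxon M, Taxon U, and Taxon W — a synapomorphy uniting that clade.
Trait 3 (derived state '+') is shared by all ingroup taxa — unites the whole ingroup.
Trait 4 (derived state '+') is unique to Taxon U (autapomorphy; uninformative for grouping).
Only Taxon U and Taxon W show the derived state '+' for Trait 5, supporting them as a clade.
Most parsimonious ingroup topology: (Taxon N,((Taxon W,Taxon U),Taxon M)).
Taxon U and Taxon W form a cherry on this tree, so they are sister taxa.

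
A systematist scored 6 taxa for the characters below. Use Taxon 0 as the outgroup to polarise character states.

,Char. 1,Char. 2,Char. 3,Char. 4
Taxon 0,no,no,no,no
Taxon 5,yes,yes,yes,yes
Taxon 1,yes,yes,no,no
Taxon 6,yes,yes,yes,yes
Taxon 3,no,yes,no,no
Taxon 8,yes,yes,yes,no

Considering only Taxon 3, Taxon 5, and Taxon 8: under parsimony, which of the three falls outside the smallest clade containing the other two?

Taxon 3

The outgroup has state 'no' for every character, so 'yes' is the derived state throughout.
Only Taxon 1, Taxon 5, Taxon 6, and Taxon 8 show the derived state 'yes' for Char. 1, supporting them as a clade.
All ingroup taxa share the derived state 'yes' for Char. 2; it defines the ingroup but does not resolve relationships within it.
Only Taxon 5, Taxon 6, and Taxon 8 show the derived state 'yes' for Char. 3, supporting them as a clade.
Only Taxon 5 and Taxon 6 show the derived state 'yes' for Char. 4, supporting them as a clade.
Most parsimonious ingroup topology: ((((Taxon 5,Taxon 6),Taxon 8),Taxon 1),Taxon 3).
Taxon 8 and Taxon 5 share a more recent common ancestor with each other than either does with Taxon 3, so Taxon 3 is the least closely related of the three.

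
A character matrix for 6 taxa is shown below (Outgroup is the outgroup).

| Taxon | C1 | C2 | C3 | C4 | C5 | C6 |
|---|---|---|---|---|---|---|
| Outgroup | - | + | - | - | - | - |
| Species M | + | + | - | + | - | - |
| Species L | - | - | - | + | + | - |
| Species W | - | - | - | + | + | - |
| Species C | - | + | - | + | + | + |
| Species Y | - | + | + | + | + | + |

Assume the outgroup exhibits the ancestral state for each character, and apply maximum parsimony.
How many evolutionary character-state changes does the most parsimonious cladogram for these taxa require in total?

Character polarity is set by the outgroup: the derived state is whichever differs from the outgroup's state, so for C2 the derived state is '-', and for the remaining characters it is '+'.
C1 (derived state '+') is unique to Species M (autapomorphy; uninformative for grouping).
C2 (derived state '-') is shared by Species L and Species W — a synapomorphy uniting that clade.
C3: derived state '+' in Species Y only — an autapomorphy, so it tells us nothing about relationships among taxa.
C4 (derived state '+') is shared by all ingroup taxa — unites the whole ingroup.
Only Species C, Species L, Species W, and Species Y show the derived state '+' for C5, supporting them as a clade.
Only Species C and Species Y show the derived state '+' for C6, supporting them as a clade.
Most parsimonious ingroup topology: (Species M,((Species L,Species W),(Species C,Species Y))).
Changes per character on this tree: C1: 1; C2: 1; C3: 1; C4: 1; C5: 1; C6: 1.
Total = 6.

6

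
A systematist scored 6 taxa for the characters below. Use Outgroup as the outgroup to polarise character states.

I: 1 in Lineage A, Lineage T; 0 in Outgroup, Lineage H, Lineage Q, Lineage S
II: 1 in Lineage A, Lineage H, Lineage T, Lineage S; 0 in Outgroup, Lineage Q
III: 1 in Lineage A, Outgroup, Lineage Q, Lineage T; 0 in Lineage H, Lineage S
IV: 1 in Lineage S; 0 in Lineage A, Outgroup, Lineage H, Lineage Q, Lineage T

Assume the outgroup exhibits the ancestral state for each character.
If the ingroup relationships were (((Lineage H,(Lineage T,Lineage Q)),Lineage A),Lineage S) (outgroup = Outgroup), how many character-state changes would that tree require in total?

7

Map each character onto (((Lineage H,(Lineage T,Lineage Q)),Lineage A),Lineage S) (rooted by Outgroup) and count the minimum state changes it requires (Fitch parsimony):
I: 2; II: 2; III: 2; IV: 1.
Total tree length = 7.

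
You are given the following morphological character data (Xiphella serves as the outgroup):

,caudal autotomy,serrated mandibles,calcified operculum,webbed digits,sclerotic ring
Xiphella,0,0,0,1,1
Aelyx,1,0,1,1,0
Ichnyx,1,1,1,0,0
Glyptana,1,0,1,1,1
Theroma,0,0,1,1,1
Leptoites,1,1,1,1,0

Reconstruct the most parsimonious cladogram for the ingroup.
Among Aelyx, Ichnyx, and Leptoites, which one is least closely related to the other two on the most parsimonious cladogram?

Character polarity is set by the outgroup: the derived state is whichever differs from the outgroup's state, so for webbed digits, sclerotic ring the derived state is '0', and for the remaining characters it is '1'.
caudal autotomy: derived state '1' in Aelyx, Glyptana, Ichnyx, and Leptoites only — synapomorphy for {Aelyx, Glyptana, Ichnyx, Leptoites}.
serrated mandibles: derived state '1' in Ichnyx and Leptoites only — synapomorphy for {Ichnyx, Leptoites}.
All ingroup taxa share the derived state '1' for calcified operculum; it defines the ingroup but does not resolve relationships within it.
webbed digits (derived state '0') is unique to Ichnyx (autapomorphy; uninformative for grouping).
Only Aelyx, Ichnyx, and Leptoites show the derived state '0' for sclerotic ring, supporting them as a clade.
Most parsimonious ingroup topology: (((Aelyx,(Ichnyx,Leptoites)),Glyptana),Theroma).
Ichnyx and Leptoites share a more recent common ancestor with each other than either does with Aelyx, so Aelyx is the least closely related of the three.

Aelyx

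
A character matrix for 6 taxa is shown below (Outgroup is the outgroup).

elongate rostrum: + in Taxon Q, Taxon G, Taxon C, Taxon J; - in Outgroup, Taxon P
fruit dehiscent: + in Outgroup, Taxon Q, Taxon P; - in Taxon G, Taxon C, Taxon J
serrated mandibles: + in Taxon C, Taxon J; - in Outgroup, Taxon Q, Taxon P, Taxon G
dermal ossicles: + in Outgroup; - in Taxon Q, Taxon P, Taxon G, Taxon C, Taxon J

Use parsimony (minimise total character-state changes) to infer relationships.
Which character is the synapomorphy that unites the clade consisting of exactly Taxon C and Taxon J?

Character polarity is set by the outgroup: the derived state is whichever differs from the outgroup's state, so for fruit dehiscent, dermal ossicles the derived state is '-', and for the remaining characters it is '+'.
elongate rostrum (derived state '+') is shared by Taxon C, Taxon G, Taxon J, and Taxon Q — a synapomorphy uniting that clade.
fruit dehiscent: derived state '-' in Taxon C, Taxon G, and Taxon J only — synapomorphy for {Taxon C, Taxon G, Taxon J}.
serrated mandibles (derived state '+') is shared by Taxon C and Taxon J — a synapomorphy uniting that clade.
All ingroup taxa share the derived state '-' for dermal ossicles; it defines the ingroup but does not resolve relationships within it.
Most parsimonious ingroup topology: ((Taxon Q,(Taxon G,(Taxon C,Taxon J))),Taxon P).
The clade {Taxon C, Taxon J} is supported by serrated mandibles: its derived state '+' occurs in exactly those taxa and in no other taxon (including the outgroup).

serrated mandibles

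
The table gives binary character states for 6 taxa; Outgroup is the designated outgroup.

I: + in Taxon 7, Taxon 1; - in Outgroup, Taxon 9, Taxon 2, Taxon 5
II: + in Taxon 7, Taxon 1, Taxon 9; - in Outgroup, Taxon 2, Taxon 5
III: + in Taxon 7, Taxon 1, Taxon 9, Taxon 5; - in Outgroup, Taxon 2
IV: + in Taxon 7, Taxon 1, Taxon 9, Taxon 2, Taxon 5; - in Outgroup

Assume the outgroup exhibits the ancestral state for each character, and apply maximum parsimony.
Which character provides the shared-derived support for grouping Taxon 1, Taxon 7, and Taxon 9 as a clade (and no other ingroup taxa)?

The outgroup has state '-' for every character, so '+' is the derived state throughout.
I (derived state '+') is shared by Taxon 1 and Taxon 7 — a synapomorphy uniting that clade.
Only Taxon 1, Taxon 7, and Taxon 9 show the derived state '+' for II, supporting them as a clade.
III: derived state '+' in Taxon 1, Taxon 5, Taxon 7, and Taxon 9 only — synapomorphy for {Taxon 1, Taxon 5, Taxon 7, Taxon 9}.
IV (derived state '+') is shared by all ingroup taxa — unites the whole ingroup.
Most parsimonious ingroup topology: ((((Taxon 7,Taxon 1),Taxon 9),Taxon 5),Taxon 2).
The clade {Taxon 1, Taxon 7, Taxon 9} is supported by II: its derived state '+' occurs in exactly those taxa and in no other taxon (including the outgroup).

II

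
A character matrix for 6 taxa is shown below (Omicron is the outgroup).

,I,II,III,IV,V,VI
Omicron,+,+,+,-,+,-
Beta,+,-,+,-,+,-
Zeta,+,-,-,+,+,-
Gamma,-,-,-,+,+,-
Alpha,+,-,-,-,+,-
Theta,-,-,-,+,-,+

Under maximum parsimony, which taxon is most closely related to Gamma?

Theta

Character polarity is set by the outgroup: the derived state is whichever differs from the outgroup's state, so for I, II, III, V the derived state is '-', and for the remaining characters it is '+'.
I (derived state '-') is shared by Gamma and Theta — a synapomorphy uniting that clade.
II (derived state '-') is shared by all ingroup taxa — unites the whole ingroup.
Only Alpha, Gamma, Theta, and Zeta show the derived state '-' for III, supporting them as a clade.
IV: derived state '+' in Gamma, Theta, and Zeta only — synapomorphy for {Gamma, Theta, Zeta}.
V (derived state '-') is unique to Theta (autapomorphy; uninformative for grouping).
VI: derived state '+' in Theta only — an autapomorphy, so it tells us nothing about relationships among taxa.
Most parsimonious ingroup topology: (Beta,((Zeta,(Gamma,Theta)),Alpha)).
Gamma and Theta form a cherry on this tree, so they are sister taxa.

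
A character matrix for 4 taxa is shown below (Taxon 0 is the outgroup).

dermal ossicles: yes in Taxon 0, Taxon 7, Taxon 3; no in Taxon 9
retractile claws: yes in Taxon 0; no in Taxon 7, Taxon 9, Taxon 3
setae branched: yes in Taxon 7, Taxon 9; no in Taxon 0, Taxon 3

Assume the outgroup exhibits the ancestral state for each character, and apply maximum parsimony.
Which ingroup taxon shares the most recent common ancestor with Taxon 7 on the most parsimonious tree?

Taxon 9

Character polarity is set by the outgroup: the derived state is whichever differs from the outgroup's state, so for dermal ossicles, retractile claws the derived state is 'no', and for the remaining characters it is 'yes'.
dermal ossicles (derived state 'no') is unique to Taxon 9 (autapomorphy; uninformative for grouping).
retractile claws (derived state 'no') is shared by all ingroup taxa — unites the whole ingroup.
setae branched (derived state 'yes') is shared by Taxon 7 and Taxon 9 — a synapomorphy uniting that clade.
Most parsimonious ingroup topology: ((Taxon 7,Taxon 9),Taxon 3).
Taxon 7 and Taxon 9 form a cherry on this tree, so they are sister taxa.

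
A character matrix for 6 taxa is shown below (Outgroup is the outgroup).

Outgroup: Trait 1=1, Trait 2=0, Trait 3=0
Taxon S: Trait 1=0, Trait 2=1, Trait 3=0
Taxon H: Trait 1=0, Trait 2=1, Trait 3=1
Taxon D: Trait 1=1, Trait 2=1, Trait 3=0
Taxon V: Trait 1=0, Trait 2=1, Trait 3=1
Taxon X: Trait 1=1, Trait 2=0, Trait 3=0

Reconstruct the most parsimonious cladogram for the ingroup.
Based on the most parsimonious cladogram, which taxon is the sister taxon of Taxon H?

Taxon V

Character polarity is set by the outgroup: the derived state is whichever differs from the outgroup's state, so for Trait 1 the derived state is '0', and for the remaining characters it is '1'.
Trait 1 (derived state '0') is shared by Taxon H, Taxon S, and Taxon V — a synapomorphy uniting that clade.
Trait 2: derived state '1' in Taxon D, Taxon H, Taxon S, and Taxon V only — synapomorphy for {Taxon D, Taxon H, Taxon S, Taxon V}.
Only Taxon H and Taxon V show the derived state '1' for Trait 3, supporting them as a clade.
Most parsimonious ingroup topology: (((Taxon S,(Taxon H,Taxon V)),Taxon D),Taxon X).
Taxon H and Taxon V form a cherry on this tree, so they are sister taxa.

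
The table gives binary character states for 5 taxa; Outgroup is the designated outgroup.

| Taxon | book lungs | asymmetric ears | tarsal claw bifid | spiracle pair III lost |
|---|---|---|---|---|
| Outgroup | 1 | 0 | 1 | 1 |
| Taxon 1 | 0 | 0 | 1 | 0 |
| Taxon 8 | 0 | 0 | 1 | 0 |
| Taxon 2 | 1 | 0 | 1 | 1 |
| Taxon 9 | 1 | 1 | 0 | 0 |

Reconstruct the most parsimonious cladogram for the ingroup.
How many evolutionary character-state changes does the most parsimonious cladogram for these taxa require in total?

Character polarity is set by the outgroup: the derived state is whichever differs from the outgroup's state, so for book lungs, tarsal claw bifid, spiracle pair III lost the derived state is '0', and for the remaining characters it is '1'.
book lungs (derived state '0') is shared by Taxon 1 and Taxon 8 — a synapomorphy uniting that clade.
asymmetric ears: derived state '1' in Taxon 9 only — an autapomorphy, so it tells us nothing about relationships among taxa.
tarsal claw bifid: derived state '0' in Taxon 9 only — an autapomorphy, so it tells us nothing about relationships among taxa.
spiracle pair III lost (derived state '0') is shared by Taxon 1, Taxon 8, and Taxon 9 — a synapomorphy uniting that clade.
Most parsimonious ingroup topology: (((Taxon 1,Taxon 8),Taxon 9),Taxon 2).
Changes per character on this tree: book lungs: 1; asymmetric ears: 1; tarsal claw bifid: 1; spiracle pair III lost: 1.
Total = 4.

4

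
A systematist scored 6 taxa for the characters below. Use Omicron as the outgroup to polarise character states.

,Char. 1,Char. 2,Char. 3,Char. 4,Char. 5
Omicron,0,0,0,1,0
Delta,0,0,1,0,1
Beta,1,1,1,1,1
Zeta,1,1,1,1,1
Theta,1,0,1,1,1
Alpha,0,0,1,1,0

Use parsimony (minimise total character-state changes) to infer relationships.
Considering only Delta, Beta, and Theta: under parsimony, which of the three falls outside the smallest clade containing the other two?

Delta

Character polarity is set by the outgroup: the derived state is whichever differs from the outgroup's state, so for Char. 4 the derived state is '0', and for the remaining characters it is '1'.
Char. 1 (derived state '1') is shared by Beta, Theta, and Zeta — a synapomorphy uniting that clade.
Char. 2 (derived state '1') is shared by Beta and Zeta — a synapomorphy uniting that clade.
Char. 3 (derived state '1') is shared by all ingroup taxa — unites the whole ingroup.
Char. 4 (derived state '0') is unique to Delta (autapomorphy; uninformative for grouping).
Char. 5: derived state '1' in Beta, Delta, Theta, and Zeta only — synapomorphy for {Beta, Delta, Theta, Zeta}.
Most parsimonious ingroup topology: ((Delta,((Beta,Zeta),Theta)),Alpha).
Beta and Theta share a more recent common ancestor with each other than either does with Delta, so Delta is the least closely related of the three.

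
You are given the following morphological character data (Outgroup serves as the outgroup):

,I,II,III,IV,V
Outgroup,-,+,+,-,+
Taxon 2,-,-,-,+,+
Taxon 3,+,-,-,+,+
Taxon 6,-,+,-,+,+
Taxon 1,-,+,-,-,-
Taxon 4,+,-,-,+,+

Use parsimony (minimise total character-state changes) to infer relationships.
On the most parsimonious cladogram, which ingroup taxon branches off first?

Character polarity is set by the outgroup: the derived state is whichever differs from the outgroup's state, so for II, III, V the derived state is '-', and for the remaining characters it is '+'.
I: derived state '+' in Taxon 3 and Taxon 4 only — synapomorphy for {Taxon 3, Taxon 4}.
II (derived state '-') is shared by Taxon 2, Taxon 3, and Taxon 4 — a synapomorphy uniting that clade.
All ingroup taxa share the derived state '-' for III; it defines the ingroup but does not resolve relationships within it.
IV (derived state '+') is shared by Taxon 2, Taxon 3, Taxon 4, and Taxon 6 — a synapomorphy uniting that clade.
V: derived state '-' in Taxon 1 only — an autapomorphy, so it tells us nothing about relationships among taxa.
Most parsimonious ingroup topology: (((Taxon 2,(Taxon 3,Taxon 4)),Taxon 6),Taxon 1).
Taxon 1 is sister to the clade containing all other ingroup taxa, so it is the earliest-diverging (most basal) ingroup lineage.

Taxon 1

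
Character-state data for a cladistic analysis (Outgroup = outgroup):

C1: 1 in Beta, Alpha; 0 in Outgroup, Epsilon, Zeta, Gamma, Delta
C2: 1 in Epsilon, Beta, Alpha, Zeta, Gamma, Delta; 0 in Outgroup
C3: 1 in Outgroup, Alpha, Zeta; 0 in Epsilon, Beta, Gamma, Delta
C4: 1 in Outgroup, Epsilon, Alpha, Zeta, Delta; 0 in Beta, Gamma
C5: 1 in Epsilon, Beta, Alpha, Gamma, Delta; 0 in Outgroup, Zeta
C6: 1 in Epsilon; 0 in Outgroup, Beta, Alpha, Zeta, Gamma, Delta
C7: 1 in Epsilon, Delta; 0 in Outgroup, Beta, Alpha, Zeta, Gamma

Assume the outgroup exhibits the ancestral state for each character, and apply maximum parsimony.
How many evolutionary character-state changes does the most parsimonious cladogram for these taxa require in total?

Character polarity is set by the outgroup: the derived state is whichever differs from the outgroup's state, so for C3, C4 the derived state is '0', and for the remaining characters it is '1'.
C1 (state '1') occurs in Alpha and Beta but conflicts with the nesting implied by the other characters — most parsimoniously interpreted as homoplasy.
All ingroup taxa share the derived state '1' for C2; it defines the ingroup but does not resolve relationships within it.
Only Beta, Delta, Epsilon, and Gamma show the derived state '0' for C3, supporting them as a clade.
C4: derived state '0' in Beta and Gamma only — synapomorphy for {Beta, Gamma}.
C5: derived state '1' in Alpha, Beta, Delta, Epsilon, and Gamma only — synapomorphy for {Alpha, Beta, Delta, Epsilon, Gamma}.
C6 (derived state '1') is unique to Epsilon (autapomorphy; uninformative for grouping).
C7: derived state '1' in Delta and Epsilon only — synapomorphy for {Delta, Epsilon}.
Most parsimonious ingroup topology: ((((Epsilon,Delta),(Beta,Gamma)),Alpha),Zeta).
Changes per character on this tree: C1: 2; C2: 1; C3: 1; C4: 1; C5: 1; C6: 1; C7: 1.
Total = 8.

8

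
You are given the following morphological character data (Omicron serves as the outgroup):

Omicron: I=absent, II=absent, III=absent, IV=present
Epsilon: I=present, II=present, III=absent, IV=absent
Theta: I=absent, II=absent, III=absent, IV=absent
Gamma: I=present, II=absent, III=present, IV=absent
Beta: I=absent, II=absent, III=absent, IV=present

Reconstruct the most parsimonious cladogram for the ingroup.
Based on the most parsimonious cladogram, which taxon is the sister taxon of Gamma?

Character polarity is set by the outgroup: the derived state is whichever differs from the outgroup's state, so for IV the derived state is 'absent', and for the remaining characters it is 'present'.
I: derived state 'present' in Epsilon and Gamma only — synapomorphy for {Epsilon, Gamma}.
II (derived state 'present') is unique to Epsilon (autapomorphy; uninformative for grouping).
III (derived state 'present') is unique to Gamma (autapomorphy; uninformative for grouping).
IV: derived state 'absent' in Epsilon, Gamma, and Theta only — synapomorphy for {Epsilon, Gamma, Theta}.
Most parsimonious ingroup topology: (((Epsilon,Gamma),Theta),Beta).
Gamma and Epsilon form a cherry on this tree, so they are sister taxa.

Epsilon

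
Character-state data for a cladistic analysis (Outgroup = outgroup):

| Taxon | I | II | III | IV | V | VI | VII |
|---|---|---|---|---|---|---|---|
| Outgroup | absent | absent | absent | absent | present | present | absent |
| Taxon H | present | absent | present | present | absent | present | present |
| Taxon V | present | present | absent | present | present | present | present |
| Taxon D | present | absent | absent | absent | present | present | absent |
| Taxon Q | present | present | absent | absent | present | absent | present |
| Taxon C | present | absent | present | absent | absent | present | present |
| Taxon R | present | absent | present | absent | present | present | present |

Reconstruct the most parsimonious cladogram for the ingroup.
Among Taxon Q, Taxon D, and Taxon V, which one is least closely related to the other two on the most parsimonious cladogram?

Taxon D

Character polarity is set by the outgroup: the derived state is whichever differs from the outgroup's state, so for V, VI the derived state is 'absent', and for the remaining characters it is 'present'.
All ingroup taxa share the derived state 'present' for I; it defines the ingroup but does not resolve relationships within it.
II: derived state 'present' in Taxon Q and Taxon V only — synapomorphy for {Taxon Q, Taxon V}.
III: derived state 'present' in Taxon C, Taxon H, and Taxon R only — synapomorphy for {Taxon C, Taxon H, Taxon R}.
IV (state 'present') occurs in Taxon H and Taxon V but conflicts with the nesting implied by the other characters — most parsimoniously interpreted as homoplasy.
V: derived state 'absent' in Taxon C and Taxon H only — synapomorphy for {Taxon C, Taxon H}.
VI: derived state 'absent' in Taxon Q only — an autapomorphy, so it tells us nothing about relationships among taxa.
VII (derived state 'present') is shared by Taxon C, Taxon H, Taxon Q, Taxon R, and Taxon V — a synapomorphy uniting that clade.
Most parsimonious ingroup topology: ((((Taxon H,Taxon C),Taxon R),(Taxon V,Taxon Q)),Taxon D).
Taxon Q and Taxon V share a more recent common ancestor with each other than either does with Taxon D, so Taxon D is the least closely related of the three.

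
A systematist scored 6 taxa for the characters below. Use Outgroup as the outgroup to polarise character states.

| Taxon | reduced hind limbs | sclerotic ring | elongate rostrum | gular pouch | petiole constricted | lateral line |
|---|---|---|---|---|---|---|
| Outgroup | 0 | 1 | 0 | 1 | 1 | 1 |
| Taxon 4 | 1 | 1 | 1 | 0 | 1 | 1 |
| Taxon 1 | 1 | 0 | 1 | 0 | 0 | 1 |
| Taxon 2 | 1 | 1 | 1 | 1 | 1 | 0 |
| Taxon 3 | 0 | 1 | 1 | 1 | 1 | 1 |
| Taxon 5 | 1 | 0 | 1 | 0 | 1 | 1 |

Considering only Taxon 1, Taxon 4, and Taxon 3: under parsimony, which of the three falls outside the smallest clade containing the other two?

Taxon 3

Character polarity is set by the outgroup: the derived state is whichever differs from the outgroup's state, so for sclerotic ring, gular pouch, petiole constricted, lateral line the derived state is '0', and for the remaining characters it is '1'.
Only Taxon 1, Taxon 2, Taxon 4, and Taxon 5 show the derived state '1' for reduced hind limbs, supporting them as a clade.
Only Taxon 1 and Taxon 5 show the derived state '0' for sclerotic ring, supporting them as a clade.
All ingroup taxa share the derived state '1' for elongate rostrum; it defines the ingroup but does not resolve relationships within it.
Only Taxon 1, Taxon 4, and Taxon 5 show the derived state '0' for gular pouch, supporting them as a clade.
petiole constricted: derived state '0' in Taxon 1 only — an autapomorphy, so it tells us nothing about relationships among taxa.
lateral line: derived state '0' in Taxon 2 only — an autapomorphy, so it tells us nothing about relationships among taxa.
Most parsimonious ingroup topology: (((Taxon 4,(Taxon 1,Taxon 5)),Taxon 2),Taxon 3).
Taxon 1 and Taxon 4 share a more recent common ancestor with each other than either does with Taxon 3, so Taxon 3 is the least closely related of the three.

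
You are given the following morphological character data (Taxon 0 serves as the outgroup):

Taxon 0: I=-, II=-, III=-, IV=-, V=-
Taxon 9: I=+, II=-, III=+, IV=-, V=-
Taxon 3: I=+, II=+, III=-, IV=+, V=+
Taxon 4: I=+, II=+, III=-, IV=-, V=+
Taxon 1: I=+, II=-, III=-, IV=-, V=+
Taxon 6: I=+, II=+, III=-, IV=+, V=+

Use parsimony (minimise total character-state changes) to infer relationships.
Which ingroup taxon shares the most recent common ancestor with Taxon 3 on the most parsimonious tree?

The outgroup has state '-' for every character, so '+' is the derived state throughout.
All ingroup taxa share the derived state '+' for I; it defines the ingroup but does not resolve relationships within it.
II: derived state '+' in Taxon 3, Taxon 4, and Taxon 6 only — synapomorphy for {Taxon 3, Taxon 4, Taxon 6}.
III: derived state '+' in Taxon 9 only — an autapomorphy, so it tells us nothing about relationships among taxa.
Only Taxon 3 and Taxon 6 show the derived state '+' for IV, supporting them as a clade.
V: derived state '+' in Taxon 1, Taxon 3, Taxon 4, and Taxon 6 only — synapomorphy for {Taxon 1, Taxon 3, Taxon 4, Taxon 6}.
Most parsimonious ingroup topology: (Taxon 9,(((Taxon 3,Taxon 6),Taxon 4),Taxon 1)).
Taxon 3 and Taxon 6 form a cherry on this tree, so they are sister taxa.

Taxon 6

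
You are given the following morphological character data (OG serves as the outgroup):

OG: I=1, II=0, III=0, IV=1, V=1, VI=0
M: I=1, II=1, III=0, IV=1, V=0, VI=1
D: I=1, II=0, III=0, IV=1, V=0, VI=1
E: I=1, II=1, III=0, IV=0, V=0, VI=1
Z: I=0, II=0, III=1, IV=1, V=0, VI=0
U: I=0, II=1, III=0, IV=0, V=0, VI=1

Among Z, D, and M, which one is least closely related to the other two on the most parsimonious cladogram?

Character polarity is set by the outgroup: the derived state is whichever differs from the outgroup's state, so for I, IV, V the derived state is '0', and for the remaining characters it is '1'.
I (state '0') occurs in U and Z but conflicts with the nesting implied by the other characters — most parsimoniously interpreted as homoplasy.
Only E, M, and U show the derived state '1' for II, supporting them as a clade.
III: derived state '1' in Z only — an autapomorphy, so it tells us nothing about relationships among taxa.
IV (derived state '0') is shared by E and U — a synapomorphy uniting that clade.
All ingroup taxa share the derived state '0' for V; it defines the ingroup but does not resolve relationships within it.
VI (derived state '1') is shared by D, E, M, and U — a synapomorphy uniting that clade.
Most parsimonious ingroup topology: ((D,((U,E),M)),Z).
M and D share a more recent common ancestor with each other than either does with Z, so Z is the least closely related of the three.

Z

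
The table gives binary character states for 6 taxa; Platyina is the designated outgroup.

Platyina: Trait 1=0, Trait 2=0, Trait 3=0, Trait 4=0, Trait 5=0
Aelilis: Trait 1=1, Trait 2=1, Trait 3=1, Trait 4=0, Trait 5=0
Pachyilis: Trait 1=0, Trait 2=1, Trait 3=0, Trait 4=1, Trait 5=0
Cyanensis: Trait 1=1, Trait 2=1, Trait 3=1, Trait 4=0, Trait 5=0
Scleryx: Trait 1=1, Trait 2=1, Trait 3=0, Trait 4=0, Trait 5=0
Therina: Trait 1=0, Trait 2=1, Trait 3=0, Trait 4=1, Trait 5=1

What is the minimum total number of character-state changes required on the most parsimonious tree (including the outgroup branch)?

The outgroup has state '0' for every character, so '1' is the derived state throughout.
Trait 1 (derived state '1') is shared by Aelilis, Cyanensis, and Scleryx — a synapomorphy uniting that clade.
All ingroup taxa share the derived state '1' for Trait 2; it defines the ingroup but does not resolve relationships within it.
Trait 3: derived state '1' in Aelilis and Cyanensis only — synapomorphy for {Aelilis, Cyanensis}.
Trait 4 (derived state '1') is shared by Pachyilis and Therina — a synapomorphy uniting that clade.
Trait 5 (derived state '1') is unique to Therina (autapomorphy; uninformative for grouping).
Most parsimonious ingroup topology: (((Aelilis,Cyanensis),Scleryx),(Pachyilis,Therina)).
Changes per character on this tree: Trait 1: 1; Trait 2: 1; Trait 3: 1; Trait 4: 1; Trait 5: 1.
Total = 5.

5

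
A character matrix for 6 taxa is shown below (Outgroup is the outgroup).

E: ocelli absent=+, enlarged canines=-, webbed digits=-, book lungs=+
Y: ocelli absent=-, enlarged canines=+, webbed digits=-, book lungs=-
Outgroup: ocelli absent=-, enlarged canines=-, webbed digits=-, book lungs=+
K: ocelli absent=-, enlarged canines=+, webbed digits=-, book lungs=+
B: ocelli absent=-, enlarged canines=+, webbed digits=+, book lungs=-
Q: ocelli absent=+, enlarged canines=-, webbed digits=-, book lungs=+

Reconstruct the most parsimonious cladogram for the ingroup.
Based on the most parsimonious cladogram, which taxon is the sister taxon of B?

Y

Character polarity is set by the outgroup: the derived state is whichever differs from the outgroup's state, so for book lungs the derived state is '-', and for the remaining characters it is '+'.
ocelli absent (derived state '+') is shared by E and Q — a synapomorphy uniting that clade.
Only B, K, and Y show the derived state '+' for enlarged canines, supporting them as a clade.
webbed digits (derived state '+') is unique to B (autapomorphy; uninformative for grouping).
book lungs (derived state '-') is shared by B and Y — a synapomorphy uniting that clade.
Most parsimonious ingroup topology: (((B,Y),K),(E,Q)).
B and Y form a cherry on this tree, so they are sister taxa.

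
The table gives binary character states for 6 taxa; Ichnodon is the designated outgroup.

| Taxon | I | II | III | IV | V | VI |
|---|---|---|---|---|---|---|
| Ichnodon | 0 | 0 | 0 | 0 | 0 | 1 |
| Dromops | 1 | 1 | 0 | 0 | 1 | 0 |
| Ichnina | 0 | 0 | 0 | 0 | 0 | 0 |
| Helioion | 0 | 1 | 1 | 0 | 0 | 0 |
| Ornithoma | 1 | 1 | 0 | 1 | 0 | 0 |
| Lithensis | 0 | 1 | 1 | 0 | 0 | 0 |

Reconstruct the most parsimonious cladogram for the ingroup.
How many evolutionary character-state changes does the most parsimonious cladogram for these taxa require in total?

6

Character polarity is set by the outgroup: the derived state is whichever differs from the outgroup's state, so for VI the derived state is '0', and for the remaining characters it is '1'.
Only Dromops and Ornithoma show the derived state '1' for I, supporting them as a clade.
II (derived state '1') is shared by Dromops, Helioion, Lithensis, and Ornithoma — a synapomorphy uniting that clade.
Only Helioion and Lithensis show the derived state '1' for III, supporting them as a clade.
IV (derived state '1') is unique to Ornithoma (autapomorphy; uninformative for grouping).
V (derived state '1') is unique to Dromops (autapomorphy; uninformative for grouping).
All ingroup taxa share the derived state '0' for VI; it defines the ingroup but does not resolve relationships within it.
Most parsimonious ingroup topology: (((Dromops,Ornithoma),(Helioion,Lithensis)),Ichnina).
Changes per character on this tree: I: 1; II: 1; III: 1; IV: 1; V: 1; VI: 1.
Total = 6.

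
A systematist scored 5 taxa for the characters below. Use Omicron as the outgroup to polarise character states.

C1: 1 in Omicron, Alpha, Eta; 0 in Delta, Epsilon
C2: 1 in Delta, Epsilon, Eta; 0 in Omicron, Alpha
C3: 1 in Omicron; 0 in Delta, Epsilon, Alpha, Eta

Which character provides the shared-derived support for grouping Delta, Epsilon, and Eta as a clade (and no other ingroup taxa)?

C2

Character polarity is set by the outgroup: the derived state is whichever differs from the outgroup's state, so for C1, C3 the derived state is '0', and for the remaining characters it is '1'.
C1 (derived state '0') is shared by Delta and Epsilon — a synapomorphy uniting that clade.
C2: derived state '1' in Delta, Epsilon, and Eta only — synapomorphy for {Delta, Epsilon, Eta}.
C3 (derived state '0') is shared by all ingroup taxa — unites the whole ingroup.
Most parsimonious ingroup topology: (((Delta,Epsilon),Eta),Alpha).
The clade {Delta, Epsilon, Eta} is supported by C2: its derived state '1' occurs in exactly those taxa and in no other taxon (including the outgroup).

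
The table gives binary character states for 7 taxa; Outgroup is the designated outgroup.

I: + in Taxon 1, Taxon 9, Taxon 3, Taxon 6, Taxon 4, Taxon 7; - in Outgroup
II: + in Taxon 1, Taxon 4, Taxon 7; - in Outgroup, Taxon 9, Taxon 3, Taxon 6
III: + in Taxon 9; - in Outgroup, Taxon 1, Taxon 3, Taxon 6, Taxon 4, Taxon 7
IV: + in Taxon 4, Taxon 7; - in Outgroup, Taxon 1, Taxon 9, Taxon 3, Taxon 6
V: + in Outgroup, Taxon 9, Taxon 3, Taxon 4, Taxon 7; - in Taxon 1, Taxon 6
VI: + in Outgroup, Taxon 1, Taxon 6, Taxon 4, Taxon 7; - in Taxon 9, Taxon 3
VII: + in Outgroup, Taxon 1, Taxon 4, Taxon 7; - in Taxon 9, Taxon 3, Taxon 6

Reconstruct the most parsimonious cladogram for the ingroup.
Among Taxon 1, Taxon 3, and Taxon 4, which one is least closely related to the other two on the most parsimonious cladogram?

Taxon 3

Character polarity is set by the outgroup: the derived state is whichever differs from the outgroup's state, so for V, VI, VII the derived state is '-', and for the remaining characters it is '+'.
All ingroup taxa share the derived state '+' for I; it defines the ingroup but does not resolve relationships within it.
II: derived state '+' in Taxon 1, Taxon 4, and Taxon 7 only — synapomorphy for {Taxon 1, Taxon 4, Taxon 7}.
III (derived state '+') is unique to Taxon 9 (autapomorphy; uninformative for grouping).
Only Taxon 4 and Taxon 7 show the derived state '+' for IV, supporting them as a clade.
V groups Taxon 1 and Taxon 6, which is incompatible with the clades supported by the remaining characters; treating it as convergent (homoplasy) costs fewer steps than any alternative tree.
Only Taxon 3 and Taxon 9 show the derived state '-' for VI, supporting them as a clade.
VII: derived state '-' in Taxon 3, Taxon 6, and Taxon 9 only — synapomorphy for {Taxon 3, Taxon 6, Taxon 9}.
Most parsimonious ingroup topology: ((Taxon 1,(Taxon 4,Taxon 7)),((Taxon 9,Taxon 3),Taxon 6)).
Taxon 1 and Taxon 4 share a more recent common ancestor with each other than either does with Taxon 3, so Taxon 3 is the least closely related of the three.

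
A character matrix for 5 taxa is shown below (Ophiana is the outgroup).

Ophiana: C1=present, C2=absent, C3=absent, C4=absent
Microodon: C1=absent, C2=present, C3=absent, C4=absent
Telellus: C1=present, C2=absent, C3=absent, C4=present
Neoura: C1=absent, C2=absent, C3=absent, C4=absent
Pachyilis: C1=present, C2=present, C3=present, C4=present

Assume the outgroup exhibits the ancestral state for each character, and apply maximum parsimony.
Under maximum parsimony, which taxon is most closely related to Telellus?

Pachyilis

Character polarity is set by the outgroup: the derived state is whichever differs from the outgroup's state, so for C1 the derived state is 'absent', and for the remaining characters it is 'present'.
C1: derived state 'absent' in Microodon and Neoura only — synapomorphy for {Microodon, Neoura}.
C2 groups Microodon and Pachyilis, which is incompatible with the clades supported by the remaining characters; treating it as convergent (homoplasy) costs fewer steps than any alternative tree.
C3: derived state 'present' in Pachyilis only — an autapomorphy, so it tells us nothing about relationships among taxa.
C4 (derived state 'present') is shared by Pachyilis and Telellus — a synapomorphy uniting that clade.
Most parsimonious ingroup topology: ((Microodon,Neoura),(Telellus,Pachyilis)).
Telellus and Pachyilis form a cherry on this tree, so they are sister taxa.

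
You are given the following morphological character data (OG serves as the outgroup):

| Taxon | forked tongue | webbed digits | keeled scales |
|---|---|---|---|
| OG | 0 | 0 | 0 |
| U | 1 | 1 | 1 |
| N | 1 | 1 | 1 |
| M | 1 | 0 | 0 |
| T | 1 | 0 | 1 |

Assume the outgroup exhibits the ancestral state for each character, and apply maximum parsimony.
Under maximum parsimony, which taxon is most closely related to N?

U

The outgroup has state '0' for every character, so '1' is the derived state throughout.
All ingroup taxa share the derived state '1' for forked tongue; it defines the ingroup but does not resolve relationships within it.
webbed digits (derived state '1') is shared by N and U — a synapomorphy uniting that clade.
keeled scales: derived state '1' in N, T, and U only — synapomorphy for {N, T, U}.
Most parsimonious ingroup topology: (((U,N),T),M).
N and U form a cherry on this tree, so they are sister taxa.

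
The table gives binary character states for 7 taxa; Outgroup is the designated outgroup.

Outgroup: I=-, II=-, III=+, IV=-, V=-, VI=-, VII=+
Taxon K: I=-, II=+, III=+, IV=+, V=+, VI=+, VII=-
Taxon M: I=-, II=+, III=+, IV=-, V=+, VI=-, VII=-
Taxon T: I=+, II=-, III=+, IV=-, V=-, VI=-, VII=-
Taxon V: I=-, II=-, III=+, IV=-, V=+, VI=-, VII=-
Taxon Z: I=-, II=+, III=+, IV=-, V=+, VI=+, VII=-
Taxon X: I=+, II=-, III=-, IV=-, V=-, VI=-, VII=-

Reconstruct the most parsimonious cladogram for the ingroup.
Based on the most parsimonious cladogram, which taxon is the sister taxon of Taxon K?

Character polarity is set by the outgroup: the derived state is whichever differs from the outgroup's state, so for III, VII the derived state is '-', and for the remaining characters it is '+'.
I (derived state '+') is shared by Taxon T and Taxon X — a synapomorphy uniting that clade.
II: derived state '+' in Taxon K, Taxon M, and Taxon Z only — synapomorphy for {Taxon K, Taxon M, Taxon Z}.
III (derived state '-') is unique to Taxon X (autapomorphy; uninformative for grouping).
IV (derived state '+') is unique to Taxon K (autapomorphy; uninformative for grouping).
V (derived state '+') is shared by Taxon K, Taxon M, Taxon V, and Taxon Z — a synapomorphy uniting that clade.
VI (derived state '+') is shared by Taxon K and Taxon Z — a synapomorphy uniting that clade.
VII (derived state '-') is shared by all ingroup taxa — unites the whole ingroup.
Most parsimonious ingroup topology: ((((Taxon K,Taxon Z),Taxon M),Taxon V),(Taxon T,Taxon X)).
Taxon K and Taxon Z form a cherry on this tree, so they are sister taxa.

Taxon Z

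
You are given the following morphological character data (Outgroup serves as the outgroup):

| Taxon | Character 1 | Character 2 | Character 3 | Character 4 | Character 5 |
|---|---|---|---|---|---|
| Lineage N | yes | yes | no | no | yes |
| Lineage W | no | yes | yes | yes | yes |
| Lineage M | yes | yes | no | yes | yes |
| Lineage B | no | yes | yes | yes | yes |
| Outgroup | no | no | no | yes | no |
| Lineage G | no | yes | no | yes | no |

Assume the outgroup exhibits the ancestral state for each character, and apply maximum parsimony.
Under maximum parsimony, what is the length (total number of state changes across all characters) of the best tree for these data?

Character polarity is set by the outgroup: the derived state is whichever differs from the outgroup's state, so for Character 4 the derived state is 'no', and for the remaining characters it is 'yes'.
Character 1: derived state 'yes' in Lineage M and Lineage N only — synapomorphy for {Lineage M, Lineage N}.
All ingroup taxa share the derived state 'yes' for Character 2; it defines the ingroup but does not resolve relationships within it.
Character 3 (derived state 'yes') is shared by Lineage B and Lineage W — a synapomorphy uniting that clade.
Character 4 (derived state 'no') is unique to Lineage N (autapomorphy; uninformative for grouping).
Character 5: derived state 'yes' in Lineage B, Lineage M, Lineage N, and Lineage W only — synapomorphy for {Lineage B, Lineage M, Lineage N, Lineage W}.
Most parsimonious ingroup topology: (((Lineage N,Lineage M),(Lineage W,Lineage B)),Lineage G).
Changes per character on this tree: Character 1: 1; Character 2: 1; Character 3: 1; Character 4: 1; Character 5: 1.
Total = 5.

5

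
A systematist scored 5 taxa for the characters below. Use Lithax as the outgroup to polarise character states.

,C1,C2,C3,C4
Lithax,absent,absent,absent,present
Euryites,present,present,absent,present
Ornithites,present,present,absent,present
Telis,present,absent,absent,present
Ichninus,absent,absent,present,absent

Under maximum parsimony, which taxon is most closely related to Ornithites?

Euryites

Character polarity is set by the outgroup: the derived state is whichever differs from the outgroup's state, so for C4 the derived state is 'absent', and for the remaining characters it is 'present'.
Only Euryites, Ornithites, and Telis show the derived state 'present' for C1, supporting them as a clade.
Only Euryites and Ornithites show the derived state 'present' for C2, supporting them as a clade.
C3 (derived state 'present') is unique to Ichninus (autapomorphy; uninformative for grouping).
C4 (derived state 'absent') is unique to Ichninus (autapomorphy; uninformative for grouping).
Most parsimonious ingroup topology: (((Euryites,Ornithites),Telis),Ichninus).
Ornithites and Euryites form a cherry on this tree, so they are sister taxa.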